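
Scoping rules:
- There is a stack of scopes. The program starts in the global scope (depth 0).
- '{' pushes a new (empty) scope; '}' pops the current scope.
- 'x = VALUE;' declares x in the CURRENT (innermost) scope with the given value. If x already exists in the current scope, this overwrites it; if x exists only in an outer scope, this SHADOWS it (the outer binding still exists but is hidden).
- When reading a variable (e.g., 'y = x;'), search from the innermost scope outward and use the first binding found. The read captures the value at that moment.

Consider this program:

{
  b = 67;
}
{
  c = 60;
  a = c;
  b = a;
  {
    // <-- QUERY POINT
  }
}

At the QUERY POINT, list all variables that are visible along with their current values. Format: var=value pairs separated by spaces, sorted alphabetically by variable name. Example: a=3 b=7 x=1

Answer: a=60 b=60 c=60

Derivation:
Step 1: enter scope (depth=1)
Step 2: declare b=67 at depth 1
Step 3: exit scope (depth=0)
Step 4: enter scope (depth=1)
Step 5: declare c=60 at depth 1
Step 6: declare a=(read c)=60 at depth 1
Step 7: declare b=(read a)=60 at depth 1
Step 8: enter scope (depth=2)
Visible at query point: a=60 b=60 c=60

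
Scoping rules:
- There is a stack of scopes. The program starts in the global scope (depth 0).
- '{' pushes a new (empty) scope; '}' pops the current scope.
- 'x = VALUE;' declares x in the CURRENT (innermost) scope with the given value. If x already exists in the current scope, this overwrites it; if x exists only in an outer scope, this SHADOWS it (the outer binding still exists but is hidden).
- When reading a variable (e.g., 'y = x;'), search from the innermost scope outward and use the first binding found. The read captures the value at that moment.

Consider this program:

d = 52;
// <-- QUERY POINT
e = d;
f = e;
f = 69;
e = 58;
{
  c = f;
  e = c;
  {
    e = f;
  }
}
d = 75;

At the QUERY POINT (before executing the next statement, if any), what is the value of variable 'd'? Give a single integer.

Answer: 52

Derivation:
Step 1: declare d=52 at depth 0
Visible at query point: d=52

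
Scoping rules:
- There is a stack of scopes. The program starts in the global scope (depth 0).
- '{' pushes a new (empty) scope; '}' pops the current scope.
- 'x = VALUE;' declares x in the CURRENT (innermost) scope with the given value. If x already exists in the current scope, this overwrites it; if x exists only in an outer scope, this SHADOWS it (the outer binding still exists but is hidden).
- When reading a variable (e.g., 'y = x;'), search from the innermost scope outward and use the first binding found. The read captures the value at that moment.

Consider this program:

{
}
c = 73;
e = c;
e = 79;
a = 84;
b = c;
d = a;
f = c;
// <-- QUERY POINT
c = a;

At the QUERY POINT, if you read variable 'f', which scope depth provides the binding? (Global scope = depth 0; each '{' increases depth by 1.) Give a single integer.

Step 1: enter scope (depth=1)
Step 2: exit scope (depth=0)
Step 3: declare c=73 at depth 0
Step 4: declare e=(read c)=73 at depth 0
Step 5: declare e=79 at depth 0
Step 6: declare a=84 at depth 0
Step 7: declare b=(read c)=73 at depth 0
Step 8: declare d=(read a)=84 at depth 0
Step 9: declare f=(read c)=73 at depth 0
Visible at query point: a=84 b=73 c=73 d=84 e=79 f=73

Answer: 0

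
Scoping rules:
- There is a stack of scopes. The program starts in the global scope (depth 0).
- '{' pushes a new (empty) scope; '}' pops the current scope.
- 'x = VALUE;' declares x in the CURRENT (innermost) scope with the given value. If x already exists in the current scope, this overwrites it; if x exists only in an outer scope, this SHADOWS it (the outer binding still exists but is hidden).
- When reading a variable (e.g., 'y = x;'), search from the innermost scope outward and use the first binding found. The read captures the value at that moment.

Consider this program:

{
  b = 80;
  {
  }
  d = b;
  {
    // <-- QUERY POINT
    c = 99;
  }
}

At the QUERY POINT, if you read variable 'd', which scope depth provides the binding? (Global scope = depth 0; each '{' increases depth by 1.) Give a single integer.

Step 1: enter scope (depth=1)
Step 2: declare b=80 at depth 1
Step 3: enter scope (depth=2)
Step 4: exit scope (depth=1)
Step 5: declare d=(read b)=80 at depth 1
Step 6: enter scope (depth=2)
Visible at query point: b=80 d=80

Answer: 1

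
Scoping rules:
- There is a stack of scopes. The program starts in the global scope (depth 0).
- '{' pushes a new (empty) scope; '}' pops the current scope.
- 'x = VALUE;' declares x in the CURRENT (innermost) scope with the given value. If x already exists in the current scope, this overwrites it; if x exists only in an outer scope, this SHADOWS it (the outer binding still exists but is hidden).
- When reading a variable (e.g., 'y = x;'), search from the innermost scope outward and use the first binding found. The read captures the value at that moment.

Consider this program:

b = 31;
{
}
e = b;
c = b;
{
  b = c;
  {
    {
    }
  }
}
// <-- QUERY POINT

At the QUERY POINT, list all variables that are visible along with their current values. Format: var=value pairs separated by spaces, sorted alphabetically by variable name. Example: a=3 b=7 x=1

Answer: b=31 c=31 e=31

Derivation:
Step 1: declare b=31 at depth 0
Step 2: enter scope (depth=1)
Step 3: exit scope (depth=0)
Step 4: declare e=(read b)=31 at depth 0
Step 5: declare c=(read b)=31 at depth 0
Step 6: enter scope (depth=1)
Step 7: declare b=(read c)=31 at depth 1
Step 8: enter scope (depth=2)
Step 9: enter scope (depth=3)
Step 10: exit scope (depth=2)
Step 11: exit scope (depth=1)
Step 12: exit scope (depth=0)
Visible at query point: b=31 c=31 e=31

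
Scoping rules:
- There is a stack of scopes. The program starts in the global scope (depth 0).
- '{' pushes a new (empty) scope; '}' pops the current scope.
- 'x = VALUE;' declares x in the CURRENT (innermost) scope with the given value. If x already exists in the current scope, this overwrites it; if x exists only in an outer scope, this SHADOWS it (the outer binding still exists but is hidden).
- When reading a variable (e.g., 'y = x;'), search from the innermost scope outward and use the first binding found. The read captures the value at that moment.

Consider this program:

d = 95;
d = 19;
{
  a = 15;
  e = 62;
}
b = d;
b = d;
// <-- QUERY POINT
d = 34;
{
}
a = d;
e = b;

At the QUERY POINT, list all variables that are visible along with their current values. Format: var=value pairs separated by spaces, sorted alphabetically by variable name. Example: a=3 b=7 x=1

Step 1: declare d=95 at depth 0
Step 2: declare d=19 at depth 0
Step 3: enter scope (depth=1)
Step 4: declare a=15 at depth 1
Step 5: declare e=62 at depth 1
Step 6: exit scope (depth=0)
Step 7: declare b=(read d)=19 at depth 0
Step 8: declare b=(read d)=19 at depth 0
Visible at query point: b=19 d=19

Answer: b=19 d=19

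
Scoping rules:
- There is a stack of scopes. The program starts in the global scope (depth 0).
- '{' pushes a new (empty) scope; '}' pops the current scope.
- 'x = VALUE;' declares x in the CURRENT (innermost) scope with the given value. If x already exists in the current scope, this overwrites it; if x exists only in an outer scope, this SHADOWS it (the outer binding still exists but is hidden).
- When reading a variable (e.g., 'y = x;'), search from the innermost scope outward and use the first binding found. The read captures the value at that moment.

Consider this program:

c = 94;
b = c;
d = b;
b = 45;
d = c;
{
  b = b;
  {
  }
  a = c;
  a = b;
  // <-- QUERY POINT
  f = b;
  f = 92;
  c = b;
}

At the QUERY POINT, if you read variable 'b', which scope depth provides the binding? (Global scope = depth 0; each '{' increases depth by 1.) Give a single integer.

Step 1: declare c=94 at depth 0
Step 2: declare b=(read c)=94 at depth 0
Step 3: declare d=(read b)=94 at depth 0
Step 4: declare b=45 at depth 0
Step 5: declare d=(read c)=94 at depth 0
Step 6: enter scope (depth=1)
Step 7: declare b=(read b)=45 at depth 1
Step 8: enter scope (depth=2)
Step 9: exit scope (depth=1)
Step 10: declare a=(read c)=94 at depth 1
Step 11: declare a=(read b)=45 at depth 1
Visible at query point: a=45 b=45 c=94 d=94

Answer: 1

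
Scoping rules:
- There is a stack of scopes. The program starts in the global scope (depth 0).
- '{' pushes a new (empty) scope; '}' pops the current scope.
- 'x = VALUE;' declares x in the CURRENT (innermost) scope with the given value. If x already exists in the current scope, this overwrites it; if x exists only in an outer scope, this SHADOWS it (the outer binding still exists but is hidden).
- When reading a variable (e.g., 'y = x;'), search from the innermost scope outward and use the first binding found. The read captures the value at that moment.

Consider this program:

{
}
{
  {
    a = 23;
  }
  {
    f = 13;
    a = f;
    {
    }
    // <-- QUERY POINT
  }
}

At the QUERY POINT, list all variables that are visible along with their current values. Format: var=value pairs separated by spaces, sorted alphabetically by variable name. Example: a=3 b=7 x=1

Step 1: enter scope (depth=1)
Step 2: exit scope (depth=0)
Step 3: enter scope (depth=1)
Step 4: enter scope (depth=2)
Step 5: declare a=23 at depth 2
Step 6: exit scope (depth=1)
Step 7: enter scope (depth=2)
Step 8: declare f=13 at depth 2
Step 9: declare a=(read f)=13 at depth 2
Step 10: enter scope (depth=3)
Step 11: exit scope (depth=2)
Visible at query point: a=13 f=13

Answer: a=13 f=13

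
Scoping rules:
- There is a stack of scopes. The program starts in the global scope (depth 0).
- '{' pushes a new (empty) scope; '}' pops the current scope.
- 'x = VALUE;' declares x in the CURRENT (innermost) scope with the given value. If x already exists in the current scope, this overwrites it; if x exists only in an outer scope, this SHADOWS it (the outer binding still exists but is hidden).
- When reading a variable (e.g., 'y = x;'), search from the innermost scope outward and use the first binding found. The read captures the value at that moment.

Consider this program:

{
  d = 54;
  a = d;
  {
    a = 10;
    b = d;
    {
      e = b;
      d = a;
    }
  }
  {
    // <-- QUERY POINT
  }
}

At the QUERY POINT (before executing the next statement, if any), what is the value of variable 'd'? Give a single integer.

Step 1: enter scope (depth=1)
Step 2: declare d=54 at depth 1
Step 3: declare a=(read d)=54 at depth 1
Step 4: enter scope (depth=2)
Step 5: declare a=10 at depth 2
Step 6: declare b=(read d)=54 at depth 2
Step 7: enter scope (depth=3)
Step 8: declare e=(read b)=54 at depth 3
Step 9: declare d=(read a)=10 at depth 3
Step 10: exit scope (depth=2)
Step 11: exit scope (depth=1)
Step 12: enter scope (depth=2)
Visible at query point: a=54 d=54

Answer: 54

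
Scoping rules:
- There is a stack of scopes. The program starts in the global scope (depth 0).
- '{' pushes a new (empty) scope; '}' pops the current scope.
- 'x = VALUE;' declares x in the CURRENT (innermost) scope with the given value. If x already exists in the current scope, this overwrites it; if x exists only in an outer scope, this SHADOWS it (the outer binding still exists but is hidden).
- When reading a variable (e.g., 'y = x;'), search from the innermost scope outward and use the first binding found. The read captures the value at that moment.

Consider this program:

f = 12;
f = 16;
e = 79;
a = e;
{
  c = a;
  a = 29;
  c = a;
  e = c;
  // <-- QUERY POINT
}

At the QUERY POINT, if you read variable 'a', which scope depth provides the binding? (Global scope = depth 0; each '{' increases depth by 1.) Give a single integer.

Step 1: declare f=12 at depth 0
Step 2: declare f=16 at depth 0
Step 3: declare e=79 at depth 0
Step 4: declare a=(read e)=79 at depth 0
Step 5: enter scope (depth=1)
Step 6: declare c=(read a)=79 at depth 1
Step 7: declare a=29 at depth 1
Step 8: declare c=(read a)=29 at depth 1
Step 9: declare e=(read c)=29 at depth 1
Visible at query point: a=29 c=29 e=29 f=16

Answer: 1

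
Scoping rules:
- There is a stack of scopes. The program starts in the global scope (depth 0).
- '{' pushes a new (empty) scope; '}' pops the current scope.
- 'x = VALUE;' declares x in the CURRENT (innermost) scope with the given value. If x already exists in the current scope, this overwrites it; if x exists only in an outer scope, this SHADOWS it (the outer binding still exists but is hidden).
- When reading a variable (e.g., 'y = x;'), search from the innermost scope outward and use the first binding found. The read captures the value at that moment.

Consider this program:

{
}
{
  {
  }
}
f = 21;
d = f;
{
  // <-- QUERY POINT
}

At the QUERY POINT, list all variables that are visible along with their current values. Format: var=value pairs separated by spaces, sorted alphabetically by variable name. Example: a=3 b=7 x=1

Answer: d=21 f=21

Derivation:
Step 1: enter scope (depth=1)
Step 2: exit scope (depth=0)
Step 3: enter scope (depth=1)
Step 4: enter scope (depth=2)
Step 5: exit scope (depth=1)
Step 6: exit scope (depth=0)
Step 7: declare f=21 at depth 0
Step 8: declare d=(read f)=21 at depth 0
Step 9: enter scope (depth=1)
Visible at query point: d=21 f=21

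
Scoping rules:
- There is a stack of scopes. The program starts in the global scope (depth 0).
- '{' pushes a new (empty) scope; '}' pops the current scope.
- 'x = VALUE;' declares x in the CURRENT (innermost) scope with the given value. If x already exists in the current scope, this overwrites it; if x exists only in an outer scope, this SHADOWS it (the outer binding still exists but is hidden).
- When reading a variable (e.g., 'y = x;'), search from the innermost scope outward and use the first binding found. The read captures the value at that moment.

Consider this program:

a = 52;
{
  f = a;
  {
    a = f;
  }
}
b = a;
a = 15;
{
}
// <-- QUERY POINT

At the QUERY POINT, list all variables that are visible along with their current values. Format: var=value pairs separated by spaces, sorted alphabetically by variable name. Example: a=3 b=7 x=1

Step 1: declare a=52 at depth 0
Step 2: enter scope (depth=1)
Step 3: declare f=(read a)=52 at depth 1
Step 4: enter scope (depth=2)
Step 5: declare a=(read f)=52 at depth 2
Step 6: exit scope (depth=1)
Step 7: exit scope (depth=0)
Step 8: declare b=(read a)=52 at depth 0
Step 9: declare a=15 at depth 0
Step 10: enter scope (depth=1)
Step 11: exit scope (depth=0)
Visible at query point: a=15 b=52

Answer: a=15 b=52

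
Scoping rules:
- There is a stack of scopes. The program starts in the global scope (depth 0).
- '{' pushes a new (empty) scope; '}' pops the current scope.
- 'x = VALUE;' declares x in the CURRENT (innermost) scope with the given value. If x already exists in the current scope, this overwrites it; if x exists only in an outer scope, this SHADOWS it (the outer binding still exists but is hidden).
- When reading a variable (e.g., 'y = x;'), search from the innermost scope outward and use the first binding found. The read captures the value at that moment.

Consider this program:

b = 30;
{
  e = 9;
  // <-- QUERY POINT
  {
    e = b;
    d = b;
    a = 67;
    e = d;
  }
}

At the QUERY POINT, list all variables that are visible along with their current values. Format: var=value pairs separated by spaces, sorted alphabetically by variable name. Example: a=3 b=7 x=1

Answer: b=30 e=9

Derivation:
Step 1: declare b=30 at depth 0
Step 2: enter scope (depth=1)
Step 3: declare e=9 at depth 1
Visible at query point: b=30 e=9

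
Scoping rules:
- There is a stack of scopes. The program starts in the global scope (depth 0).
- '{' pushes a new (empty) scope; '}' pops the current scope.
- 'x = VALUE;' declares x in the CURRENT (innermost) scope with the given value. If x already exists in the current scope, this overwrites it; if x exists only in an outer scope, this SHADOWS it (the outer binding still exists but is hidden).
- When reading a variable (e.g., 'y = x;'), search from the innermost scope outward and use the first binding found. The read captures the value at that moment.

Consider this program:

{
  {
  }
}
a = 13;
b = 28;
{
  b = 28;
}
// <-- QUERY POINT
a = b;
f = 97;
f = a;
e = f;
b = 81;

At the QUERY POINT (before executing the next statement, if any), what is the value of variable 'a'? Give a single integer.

Step 1: enter scope (depth=1)
Step 2: enter scope (depth=2)
Step 3: exit scope (depth=1)
Step 4: exit scope (depth=0)
Step 5: declare a=13 at depth 0
Step 6: declare b=28 at depth 0
Step 7: enter scope (depth=1)
Step 8: declare b=28 at depth 1
Step 9: exit scope (depth=0)
Visible at query point: a=13 b=28

Answer: 13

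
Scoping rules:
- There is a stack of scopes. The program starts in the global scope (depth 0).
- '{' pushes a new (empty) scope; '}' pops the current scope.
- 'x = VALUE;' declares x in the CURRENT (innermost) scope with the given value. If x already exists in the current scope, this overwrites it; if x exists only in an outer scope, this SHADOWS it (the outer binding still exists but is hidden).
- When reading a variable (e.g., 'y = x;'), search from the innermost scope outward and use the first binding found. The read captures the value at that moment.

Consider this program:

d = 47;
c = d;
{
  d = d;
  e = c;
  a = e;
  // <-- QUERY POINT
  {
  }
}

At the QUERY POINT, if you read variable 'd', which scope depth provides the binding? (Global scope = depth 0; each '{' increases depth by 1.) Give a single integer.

Answer: 1

Derivation:
Step 1: declare d=47 at depth 0
Step 2: declare c=(read d)=47 at depth 0
Step 3: enter scope (depth=1)
Step 4: declare d=(read d)=47 at depth 1
Step 5: declare e=(read c)=47 at depth 1
Step 6: declare a=(read e)=47 at depth 1
Visible at query point: a=47 c=47 d=47 e=47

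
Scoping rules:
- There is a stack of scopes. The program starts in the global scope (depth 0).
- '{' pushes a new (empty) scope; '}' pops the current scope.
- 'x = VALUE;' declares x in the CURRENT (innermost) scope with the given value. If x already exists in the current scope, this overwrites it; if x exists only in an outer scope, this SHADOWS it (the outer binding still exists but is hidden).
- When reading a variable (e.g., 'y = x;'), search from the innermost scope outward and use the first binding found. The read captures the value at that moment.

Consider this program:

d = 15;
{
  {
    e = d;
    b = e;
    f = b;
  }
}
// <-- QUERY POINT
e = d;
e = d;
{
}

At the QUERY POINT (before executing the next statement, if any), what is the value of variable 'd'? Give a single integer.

Answer: 15

Derivation:
Step 1: declare d=15 at depth 0
Step 2: enter scope (depth=1)
Step 3: enter scope (depth=2)
Step 4: declare e=(read d)=15 at depth 2
Step 5: declare b=(read e)=15 at depth 2
Step 6: declare f=(read b)=15 at depth 2
Step 7: exit scope (depth=1)
Step 8: exit scope (depth=0)
Visible at query point: d=15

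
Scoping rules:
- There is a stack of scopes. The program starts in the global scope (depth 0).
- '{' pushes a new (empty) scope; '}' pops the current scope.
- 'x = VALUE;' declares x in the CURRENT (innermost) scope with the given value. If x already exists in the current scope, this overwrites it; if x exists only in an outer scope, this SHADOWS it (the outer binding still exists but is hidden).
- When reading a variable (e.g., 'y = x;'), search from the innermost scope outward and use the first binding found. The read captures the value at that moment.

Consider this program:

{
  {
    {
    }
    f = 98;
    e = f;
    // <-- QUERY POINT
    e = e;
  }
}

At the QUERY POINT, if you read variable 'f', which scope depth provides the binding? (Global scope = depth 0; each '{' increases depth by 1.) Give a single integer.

Step 1: enter scope (depth=1)
Step 2: enter scope (depth=2)
Step 3: enter scope (depth=3)
Step 4: exit scope (depth=2)
Step 5: declare f=98 at depth 2
Step 6: declare e=(read f)=98 at depth 2
Visible at query point: e=98 f=98

Answer: 2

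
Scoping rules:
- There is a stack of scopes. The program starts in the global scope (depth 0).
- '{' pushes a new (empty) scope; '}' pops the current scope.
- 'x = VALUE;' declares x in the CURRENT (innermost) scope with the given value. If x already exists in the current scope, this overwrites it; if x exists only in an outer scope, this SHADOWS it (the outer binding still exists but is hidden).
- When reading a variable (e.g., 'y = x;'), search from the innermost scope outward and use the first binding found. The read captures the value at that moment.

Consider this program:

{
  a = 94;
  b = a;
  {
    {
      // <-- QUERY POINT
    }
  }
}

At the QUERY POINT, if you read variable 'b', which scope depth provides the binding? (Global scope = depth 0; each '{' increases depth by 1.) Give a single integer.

Answer: 1

Derivation:
Step 1: enter scope (depth=1)
Step 2: declare a=94 at depth 1
Step 3: declare b=(read a)=94 at depth 1
Step 4: enter scope (depth=2)
Step 5: enter scope (depth=3)
Visible at query point: a=94 b=94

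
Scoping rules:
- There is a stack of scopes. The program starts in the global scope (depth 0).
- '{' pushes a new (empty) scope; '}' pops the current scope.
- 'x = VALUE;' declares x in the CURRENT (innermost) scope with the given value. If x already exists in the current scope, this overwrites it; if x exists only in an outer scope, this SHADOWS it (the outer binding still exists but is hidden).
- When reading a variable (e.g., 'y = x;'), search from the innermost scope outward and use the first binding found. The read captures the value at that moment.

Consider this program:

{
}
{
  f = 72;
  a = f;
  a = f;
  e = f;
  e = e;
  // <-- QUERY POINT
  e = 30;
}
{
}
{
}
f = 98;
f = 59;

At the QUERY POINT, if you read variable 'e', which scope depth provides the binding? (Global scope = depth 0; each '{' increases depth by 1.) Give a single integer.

Answer: 1

Derivation:
Step 1: enter scope (depth=1)
Step 2: exit scope (depth=0)
Step 3: enter scope (depth=1)
Step 4: declare f=72 at depth 1
Step 5: declare a=(read f)=72 at depth 1
Step 6: declare a=(read f)=72 at depth 1
Step 7: declare e=(read f)=72 at depth 1
Step 8: declare e=(read e)=72 at depth 1
Visible at query point: a=72 e=72 f=72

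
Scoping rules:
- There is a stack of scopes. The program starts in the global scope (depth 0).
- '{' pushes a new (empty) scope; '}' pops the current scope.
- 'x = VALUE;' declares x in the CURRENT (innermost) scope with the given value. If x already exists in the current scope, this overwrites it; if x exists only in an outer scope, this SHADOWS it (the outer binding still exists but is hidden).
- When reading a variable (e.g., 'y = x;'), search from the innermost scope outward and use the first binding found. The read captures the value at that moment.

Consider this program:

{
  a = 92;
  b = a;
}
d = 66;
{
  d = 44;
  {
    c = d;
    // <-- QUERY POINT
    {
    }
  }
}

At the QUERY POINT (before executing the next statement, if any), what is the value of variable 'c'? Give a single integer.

Step 1: enter scope (depth=1)
Step 2: declare a=92 at depth 1
Step 3: declare b=(read a)=92 at depth 1
Step 4: exit scope (depth=0)
Step 5: declare d=66 at depth 0
Step 6: enter scope (depth=1)
Step 7: declare d=44 at depth 1
Step 8: enter scope (depth=2)
Step 9: declare c=(read d)=44 at depth 2
Visible at query point: c=44 d=44

Answer: 44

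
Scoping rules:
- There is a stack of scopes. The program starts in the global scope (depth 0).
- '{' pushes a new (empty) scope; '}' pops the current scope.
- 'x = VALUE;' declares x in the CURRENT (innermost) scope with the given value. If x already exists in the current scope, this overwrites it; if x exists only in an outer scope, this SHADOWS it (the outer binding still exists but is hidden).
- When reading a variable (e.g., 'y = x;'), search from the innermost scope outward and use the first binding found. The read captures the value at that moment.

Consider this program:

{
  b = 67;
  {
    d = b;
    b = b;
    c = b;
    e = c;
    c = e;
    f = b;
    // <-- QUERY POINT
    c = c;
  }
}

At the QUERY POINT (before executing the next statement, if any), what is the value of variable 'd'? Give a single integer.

Answer: 67

Derivation:
Step 1: enter scope (depth=1)
Step 2: declare b=67 at depth 1
Step 3: enter scope (depth=2)
Step 4: declare d=(read b)=67 at depth 2
Step 5: declare b=(read b)=67 at depth 2
Step 6: declare c=(read b)=67 at depth 2
Step 7: declare e=(read c)=67 at depth 2
Step 8: declare c=(read e)=67 at depth 2
Step 9: declare f=(read b)=67 at depth 2
Visible at query point: b=67 c=67 d=67 e=67 f=67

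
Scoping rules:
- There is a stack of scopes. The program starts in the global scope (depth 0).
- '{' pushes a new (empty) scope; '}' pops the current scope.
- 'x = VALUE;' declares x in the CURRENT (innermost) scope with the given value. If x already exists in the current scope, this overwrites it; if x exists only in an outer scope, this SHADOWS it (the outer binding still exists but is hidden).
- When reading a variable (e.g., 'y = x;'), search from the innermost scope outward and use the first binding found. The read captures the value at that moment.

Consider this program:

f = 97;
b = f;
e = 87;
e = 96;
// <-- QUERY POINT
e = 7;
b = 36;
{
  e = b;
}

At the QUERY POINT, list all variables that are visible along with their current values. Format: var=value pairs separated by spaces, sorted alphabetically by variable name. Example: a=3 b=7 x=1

Step 1: declare f=97 at depth 0
Step 2: declare b=(read f)=97 at depth 0
Step 3: declare e=87 at depth 0
Step 4: declare e=96 at depth 0
Visible at query point: b=97 e=96 f=97

Answer: b=97 e=96 f=97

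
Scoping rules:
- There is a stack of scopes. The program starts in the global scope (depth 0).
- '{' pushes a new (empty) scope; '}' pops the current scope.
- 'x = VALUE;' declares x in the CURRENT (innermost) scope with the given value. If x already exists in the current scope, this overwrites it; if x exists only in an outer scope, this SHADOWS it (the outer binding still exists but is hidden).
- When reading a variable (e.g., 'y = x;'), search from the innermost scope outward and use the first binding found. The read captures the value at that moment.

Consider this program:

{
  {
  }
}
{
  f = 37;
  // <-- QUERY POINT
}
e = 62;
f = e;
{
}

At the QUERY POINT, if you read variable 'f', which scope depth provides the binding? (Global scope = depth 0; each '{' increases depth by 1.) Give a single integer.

Step 1: enter scope (depth=1)
Step 2: enter scope (depth=2)
Step 3: exit scope (depth=1)
Step 4: exit scope (depth=0)
Step 5: enter scope (depth=1)
Step 6: declare f=37 at depth 1
Visible at query point: f=37

Answer: 1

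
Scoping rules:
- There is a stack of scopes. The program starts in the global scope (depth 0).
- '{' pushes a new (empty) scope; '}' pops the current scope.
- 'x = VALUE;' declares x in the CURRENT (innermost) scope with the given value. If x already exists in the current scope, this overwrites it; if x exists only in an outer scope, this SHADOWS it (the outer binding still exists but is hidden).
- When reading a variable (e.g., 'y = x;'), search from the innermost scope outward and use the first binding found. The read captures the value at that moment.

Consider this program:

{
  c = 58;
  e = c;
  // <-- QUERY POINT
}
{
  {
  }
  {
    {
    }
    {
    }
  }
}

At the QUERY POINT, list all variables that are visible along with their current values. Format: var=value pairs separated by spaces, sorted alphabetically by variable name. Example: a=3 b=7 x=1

Step 1: enter scope (depth=1)
Step 2: declare c=58 at depth 1
Step 3: declare e=(read c)=58 at depth 1
Visible at query point: c=58 e=58

Answer: c=58 e=58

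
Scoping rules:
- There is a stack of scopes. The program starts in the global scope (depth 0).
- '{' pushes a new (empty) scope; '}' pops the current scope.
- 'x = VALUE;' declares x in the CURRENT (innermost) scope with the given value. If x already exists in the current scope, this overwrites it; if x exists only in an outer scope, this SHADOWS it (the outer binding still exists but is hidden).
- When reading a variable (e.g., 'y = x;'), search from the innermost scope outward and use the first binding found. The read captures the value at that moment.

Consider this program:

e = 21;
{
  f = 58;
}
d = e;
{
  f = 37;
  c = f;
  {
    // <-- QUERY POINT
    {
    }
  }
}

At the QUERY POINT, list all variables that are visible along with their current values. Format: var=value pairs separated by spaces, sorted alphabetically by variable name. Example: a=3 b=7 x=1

Step 1: declare e=21 at depth 0
Step 2: enter scope (depth=1)
Step 3: declare f=58 at depth 1
Step 4: exit scope (depth=0)
Step 5: declare d=(read e)=21 at depth 0
Step 6: enter scope (depth=1)
Step 7: declare f=37 at depth 1
Step 8: declare c=(read f)=37 at depth 1
Step 9: enter scope (depth=2)
Visible at query point: c=37 d=21 e=21 f=37

Answer: c=37 d=21 e=21 f=37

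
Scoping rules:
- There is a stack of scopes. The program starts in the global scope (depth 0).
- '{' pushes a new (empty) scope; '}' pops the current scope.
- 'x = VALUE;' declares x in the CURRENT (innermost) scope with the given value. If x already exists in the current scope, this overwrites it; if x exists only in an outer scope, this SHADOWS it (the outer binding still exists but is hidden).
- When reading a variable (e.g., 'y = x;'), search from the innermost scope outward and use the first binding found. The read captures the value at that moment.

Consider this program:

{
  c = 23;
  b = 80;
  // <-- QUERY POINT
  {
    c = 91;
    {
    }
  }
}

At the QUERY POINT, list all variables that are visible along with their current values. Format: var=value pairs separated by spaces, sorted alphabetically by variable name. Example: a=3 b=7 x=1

Answer: b=80 c=23

Derivation:
Step 1: enter scope (depth=1)
Step 2: declare c=23 at depth 1
Step 3: declare b=80 at depth 1
Visible at query point: b=80 c=23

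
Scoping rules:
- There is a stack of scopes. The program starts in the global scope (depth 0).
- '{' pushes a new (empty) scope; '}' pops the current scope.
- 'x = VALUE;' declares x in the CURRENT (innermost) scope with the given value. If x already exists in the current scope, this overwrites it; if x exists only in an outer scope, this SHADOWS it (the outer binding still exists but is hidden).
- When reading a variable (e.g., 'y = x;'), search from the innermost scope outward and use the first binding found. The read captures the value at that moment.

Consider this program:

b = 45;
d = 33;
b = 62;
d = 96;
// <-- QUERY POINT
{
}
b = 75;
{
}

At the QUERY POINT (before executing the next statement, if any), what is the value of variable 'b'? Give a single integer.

Answer: 62

Derivation:
Step 1: declare b=45 at depth 0
Step 2: declare d=33 at depth 0
Step 3: declare b=62 at depth 0
Step 4: declare d=96 at depth 0
Visible at query point: b=62 d=96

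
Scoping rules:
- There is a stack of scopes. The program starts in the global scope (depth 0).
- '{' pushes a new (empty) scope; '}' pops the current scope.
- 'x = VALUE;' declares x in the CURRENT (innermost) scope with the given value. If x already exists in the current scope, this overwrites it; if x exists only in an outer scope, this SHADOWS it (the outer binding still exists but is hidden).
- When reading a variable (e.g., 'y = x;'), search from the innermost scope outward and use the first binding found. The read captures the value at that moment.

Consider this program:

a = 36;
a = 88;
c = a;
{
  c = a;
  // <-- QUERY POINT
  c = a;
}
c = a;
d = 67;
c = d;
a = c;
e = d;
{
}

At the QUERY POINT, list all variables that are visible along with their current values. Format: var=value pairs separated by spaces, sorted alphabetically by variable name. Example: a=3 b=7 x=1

Answer: a=88 c=88

Derivation:
Step 1: declare a=36 at depth 0
Step 2: declare a=88 at depth 0
Step 3: declare c=(read a)=88 at depth 0
Step 4: enter scope (depth=1)
Step 5: declare c=(read a)=88 at depth 1
Visible at query point: a=88 c=88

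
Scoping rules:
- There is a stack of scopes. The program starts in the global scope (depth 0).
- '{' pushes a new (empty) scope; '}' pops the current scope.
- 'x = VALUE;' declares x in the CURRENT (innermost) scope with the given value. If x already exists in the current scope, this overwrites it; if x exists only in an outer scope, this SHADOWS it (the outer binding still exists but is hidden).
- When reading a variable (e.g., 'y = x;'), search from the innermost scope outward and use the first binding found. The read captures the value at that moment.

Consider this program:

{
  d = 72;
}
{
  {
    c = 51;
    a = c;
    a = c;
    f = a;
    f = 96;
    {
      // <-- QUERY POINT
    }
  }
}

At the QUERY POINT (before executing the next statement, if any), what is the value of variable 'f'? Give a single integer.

Answer: 96

Derivation:
Step 1: enter scope (depth=1)
Step 2: declare d=72 at depth 1
Step 3: exit scope (depth=0)
Step 4: enter scope (depth=1)
Step 5: enter scope (depth=2)
Step 6: declare c=51 at depth 2
Step 7: declare a=(read c)=51 at depth 2
Step 8: declare a=(read c)=51 at depth 2
Step 9: declare f=(read a)=51 at depth 2
Step 10: declare f=96 at depth 2
Step 11: enter scope (depth=3)
Visible at query point: a=51 c=51 f=96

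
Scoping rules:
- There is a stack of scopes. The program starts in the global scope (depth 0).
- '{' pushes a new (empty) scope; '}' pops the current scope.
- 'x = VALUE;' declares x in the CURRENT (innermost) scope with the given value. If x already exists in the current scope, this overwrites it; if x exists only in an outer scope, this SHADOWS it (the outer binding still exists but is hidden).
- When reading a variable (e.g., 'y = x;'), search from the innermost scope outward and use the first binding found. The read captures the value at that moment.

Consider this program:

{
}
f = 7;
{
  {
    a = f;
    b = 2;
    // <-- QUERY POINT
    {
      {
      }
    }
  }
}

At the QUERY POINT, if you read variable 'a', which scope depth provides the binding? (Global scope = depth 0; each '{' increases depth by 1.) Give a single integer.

Answer: 2

Derivation:
Step 1: enter scope (depth=1)
Step 2: exit scope (depth=0)
Step 3: declare f=7 at depth 0
Step 4: enter scope (depth=1)
Step 5: enter scope (depth=2)
Step 6: declare a=(read f)=7 at depth 2
Step 7: declare b=2 at depth 2
Visible at query point: a=7 b=2 f=7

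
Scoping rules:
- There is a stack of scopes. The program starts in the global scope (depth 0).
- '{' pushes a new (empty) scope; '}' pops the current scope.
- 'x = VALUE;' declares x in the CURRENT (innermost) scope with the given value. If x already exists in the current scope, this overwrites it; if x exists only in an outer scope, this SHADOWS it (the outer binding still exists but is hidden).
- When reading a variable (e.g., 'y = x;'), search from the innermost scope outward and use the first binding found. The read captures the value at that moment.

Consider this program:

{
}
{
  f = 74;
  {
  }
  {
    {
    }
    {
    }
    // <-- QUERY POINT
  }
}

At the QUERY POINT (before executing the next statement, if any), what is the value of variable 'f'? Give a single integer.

Step 1: enter scope (depth=1)
Step 2: exit scope (depth=0)
Step 3: enter scope (depth=1)
Step 4: declare f=74 at depth 1
Step 5: enter scope (depth=2)
Step 6: exit scope (depth=1)
Step 7: enter scope (depth=2)
Step 8: enter scope (depth=3)
Step 9: exit scope (depth=2)
Step 10: enter scope (depth=3)
Step 11: exit scope (depth=2)
Visible at query point: f=74

Answer: 74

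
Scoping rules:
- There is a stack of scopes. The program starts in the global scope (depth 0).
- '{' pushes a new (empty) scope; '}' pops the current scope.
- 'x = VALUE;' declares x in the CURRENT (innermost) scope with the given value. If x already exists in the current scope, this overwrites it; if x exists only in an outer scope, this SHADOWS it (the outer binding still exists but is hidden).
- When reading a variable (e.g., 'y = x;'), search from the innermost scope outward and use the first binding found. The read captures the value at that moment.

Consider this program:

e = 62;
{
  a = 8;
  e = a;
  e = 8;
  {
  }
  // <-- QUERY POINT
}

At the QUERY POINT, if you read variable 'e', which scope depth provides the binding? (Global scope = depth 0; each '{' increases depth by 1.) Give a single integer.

Step 1: declare e=62 at depth 0
Step 2: enter scope (depth=1)
Step 3: declare a=8 at depth 1
Step 4: declare e=(read a)=8 at depth 1
Step 5: declare e=8 at depth 1
Step 6: enter scope (depth=2)
Step 7: exit scope (depth=1)
Visible at query point: a=8 e=8

Answer: 1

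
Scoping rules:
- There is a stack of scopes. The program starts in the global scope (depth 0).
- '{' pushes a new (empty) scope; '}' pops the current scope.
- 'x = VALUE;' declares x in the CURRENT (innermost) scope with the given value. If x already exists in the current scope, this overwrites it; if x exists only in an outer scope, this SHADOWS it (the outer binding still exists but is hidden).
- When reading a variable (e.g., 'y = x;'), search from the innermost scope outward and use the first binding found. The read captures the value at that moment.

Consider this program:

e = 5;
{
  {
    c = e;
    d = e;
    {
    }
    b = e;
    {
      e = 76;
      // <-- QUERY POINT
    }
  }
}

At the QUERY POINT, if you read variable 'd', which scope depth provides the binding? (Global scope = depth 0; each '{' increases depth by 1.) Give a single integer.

Answer: 2

Derivation:
Step 1: declare e=5 at depth 0
Step 2: enter scope (depth=1)
Step 3: enter scope (depth=2)
Step 4: declare c=(read e)=5 at depth 2
Step 5: declare d=(read e)=5 at depth 2
Step 6: enter scope (depth=3)
Step 7: exit scope (depth=2)
Step 8: declare b=(read e)=5 at depth 2
Step 9: enter scope (depth=3)
Step 10: declare e=76 at depth 3
Visible at query point: b=5 c=5 d=5 e=76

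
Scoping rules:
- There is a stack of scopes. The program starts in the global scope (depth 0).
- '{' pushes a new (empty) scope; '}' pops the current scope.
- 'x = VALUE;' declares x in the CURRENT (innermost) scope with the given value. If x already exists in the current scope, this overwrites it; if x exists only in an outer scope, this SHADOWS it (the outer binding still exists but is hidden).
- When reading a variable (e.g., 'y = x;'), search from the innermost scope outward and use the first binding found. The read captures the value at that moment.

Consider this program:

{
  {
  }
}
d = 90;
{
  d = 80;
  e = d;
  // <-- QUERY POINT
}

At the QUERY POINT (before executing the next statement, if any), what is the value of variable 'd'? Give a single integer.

Answer: 80

Derivation:
Step 1: enter scope (depth=1)
Step 2: enter scope (depth=2)
Step 3: exit scope (depth=1)
Step 4: exit scope (depth=0)
Step 5: declare d=90 at depth 0
Step 6: enter scope (depth=1)
Step 7: declare d=80 at depth 1
Step 8: declare e=(read d)=80 at depth 1
Visible at query point: d=80 e=80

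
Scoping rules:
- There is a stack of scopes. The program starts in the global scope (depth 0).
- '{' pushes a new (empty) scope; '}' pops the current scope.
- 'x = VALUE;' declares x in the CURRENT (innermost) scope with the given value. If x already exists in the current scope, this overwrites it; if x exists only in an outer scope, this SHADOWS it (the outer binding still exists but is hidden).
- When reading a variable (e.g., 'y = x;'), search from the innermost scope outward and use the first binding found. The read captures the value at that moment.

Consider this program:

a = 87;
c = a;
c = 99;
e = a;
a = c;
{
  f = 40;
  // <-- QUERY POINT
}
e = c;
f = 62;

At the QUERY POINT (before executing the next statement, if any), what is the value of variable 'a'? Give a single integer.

Answer: 99

Derivation:
Step 1: declare a=87 at depth 0
Step 2: declare c=(read a)=87 at depth 0
Step 3: declare c=99 at depth 0
Step 4: declare e=(read a)=87 at depth 0
Step 5: declare a=(read c)=99 at depth 0
Step 6: enter scope (depth=1)
Step 7: declare f=40 at depth 1
Visible at query point: a=99 c=99 e=87 f=40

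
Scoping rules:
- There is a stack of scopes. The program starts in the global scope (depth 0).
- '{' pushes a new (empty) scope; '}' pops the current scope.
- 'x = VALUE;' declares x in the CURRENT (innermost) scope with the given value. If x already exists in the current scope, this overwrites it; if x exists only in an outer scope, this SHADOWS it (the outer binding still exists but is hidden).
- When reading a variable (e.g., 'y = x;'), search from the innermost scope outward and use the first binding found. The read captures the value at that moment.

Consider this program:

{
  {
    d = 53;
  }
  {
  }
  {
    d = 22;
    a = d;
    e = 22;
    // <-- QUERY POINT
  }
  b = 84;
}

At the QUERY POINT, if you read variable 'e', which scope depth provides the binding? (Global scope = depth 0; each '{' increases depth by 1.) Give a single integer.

Step 1: enter scope (depth=1)
Step 2: enter scope (depth=2)
Step 3: declare d=53 at depth 2
Step 4: exit scope (depth=1)
Step 5: enter scope (depth=2)
Step 6: exit scope (depth=1)
Step 7: enter scope (depth=2)
Step 8: declare d=22 at depth 2
Step 9: declare a=(read d)=22 at depth 2
Step 10: declare e=22 at depth 2
Visible at query point: a=22 d=22 e=22

Answer: 2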